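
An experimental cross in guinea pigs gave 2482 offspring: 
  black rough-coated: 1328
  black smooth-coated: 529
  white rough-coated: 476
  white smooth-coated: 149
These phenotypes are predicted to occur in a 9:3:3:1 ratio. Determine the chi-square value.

The 9:3:3:1 ratio has 16 parts, so with N = 2482 the expected counts are:
  black rough-coated: 2482 × 9/16 = 1396.125
  black smooth-coated: 2482 × 3/16 = 465.375
  white rough-coated: 2482 × 3/16 = 465.375
  white smooth-coated: 2482 × 1/16 = 155.125
χ² = Σ (O − E)² / E
  black rough-coated: (1328 − 1396.125)² / 1396.125 = 3.3242
  black smooth-coated: (529 − 465.375)² / 465.375 = 8.6987
  white rough-coated: (476 − 465.375)² / 465.375 = 0.2426
  white smooth-coated: (149 − 155.125)² / 155.125 = 0.2418
χ² = 3.3242 + 8.6987 + 0.2426 + 0.2418 = 12.5073 ≈ 12.507

12.507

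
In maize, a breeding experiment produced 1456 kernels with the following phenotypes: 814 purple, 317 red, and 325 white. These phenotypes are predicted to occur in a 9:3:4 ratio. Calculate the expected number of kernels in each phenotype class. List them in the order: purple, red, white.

819, 273, 364

The 9:3:4 ratio has 16 parts, so with N = 1456 the expected counts are:
  purple: 1456 × 9/16 = 819
  red: 1456 × 3/16 = 273
  white: 1456 × 4/16 = 364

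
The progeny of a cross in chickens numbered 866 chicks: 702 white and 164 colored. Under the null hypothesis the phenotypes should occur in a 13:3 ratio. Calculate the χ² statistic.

0.020

Total ratio parts = 16. Expected numbers out of 866:
  white: 866 × 13/16 = 703.625
  colored: 866 × 3/16 = 162.375
χ² = Σ (O − E)² / E
  white: (702 − 703.625)² / 703.625 = 0.0038
  colored: (164 − 162.375)² / 162.375 = 0.0163
χ² = 0.0038 + 0.0163 = 0.0201 ≈ 0.020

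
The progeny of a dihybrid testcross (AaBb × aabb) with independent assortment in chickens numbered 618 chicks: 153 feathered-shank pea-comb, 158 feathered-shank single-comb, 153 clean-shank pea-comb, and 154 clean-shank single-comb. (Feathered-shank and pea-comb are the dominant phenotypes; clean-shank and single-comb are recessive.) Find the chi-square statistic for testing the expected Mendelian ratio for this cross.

A dihybrid testcross with independent assortment gives a 1:1:1:1 ratio.
Total ratio parts = 4. Expected numbers out of 618:
  feathered-shank pea-comb: 618 × 1/4 = 154.5
  feathered-shank single-comb: 618 × 1/4 = 154.5
  clean-shank pea-comb: 618 × 1/4 = 154.5
  clean-shank single-comb: 618 × 1/4 = 154.5
χ² = Σ (O − E)² / E
  feathered-shank pea-comb: (153 − 154.5)² / 154.5 = 0.0146
  feathered-shank single-comb: (158 − 154.5)² / 154.5 = 0.0793
  clean-shank pea-comb: (153 − 154.5)² / 154.5 = 0.0146
  clean-shank single-comb: (154 − 154.5)² / 154.5 = 0.0016
χ² = 0.0146 + 0.0793 + 0.0146 + 0.0016 = 0.1101 ≈ 0.110

0.110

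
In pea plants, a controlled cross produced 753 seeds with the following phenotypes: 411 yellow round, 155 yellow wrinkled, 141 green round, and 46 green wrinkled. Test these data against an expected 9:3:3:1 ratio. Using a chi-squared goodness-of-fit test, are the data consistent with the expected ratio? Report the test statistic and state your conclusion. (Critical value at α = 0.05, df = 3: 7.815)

1.748; consistent

The 9:3:3:1 ratio has 16 parts, so with N = 753 the expected counts are:
  yellow round: 753 × 9/16 = 423.5625
  yellow wrinkled: 753 × 3/16 = 141.1875
  green round: 753 × 3/16 = 141.1875
  green wrinkled: 753 × 1/16 = 47.0625
χ² = Σ (O − E)² / E
  yellow round: (411 − 423.5625)² / 423.5625 = 0.3726
  yellow wrinkled: (155 − 141.1875)² / 141.1875 = 1.3513
  green round: (141 − 141.1875)² / 141.1875 = 0.0002
  green wrinkled: (46 − 47.0625)² / 47.0625 = 0.0240
χ² = 0.3726 + 1.3513 + 0.0002 + 0.0240 = 1.7481 ≈ 1.748
Degrees of freedom = 4 − 1 = 3; critical value at α = 0.05 is 7.815.
Since 1.748 < 7.815, we fail to reject the null hypothesis — the data are consistent with the 9:3:3:1 ratio.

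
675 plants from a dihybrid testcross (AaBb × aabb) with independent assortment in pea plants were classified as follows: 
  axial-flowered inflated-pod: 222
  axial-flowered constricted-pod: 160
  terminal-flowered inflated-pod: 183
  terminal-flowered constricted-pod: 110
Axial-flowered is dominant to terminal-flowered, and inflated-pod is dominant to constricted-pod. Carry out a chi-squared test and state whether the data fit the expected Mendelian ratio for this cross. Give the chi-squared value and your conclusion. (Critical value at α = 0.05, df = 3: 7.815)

38.914; not consistent

A dihybrid testcross with independent assortment gives a 1:1:1:1 ratio.
Under the 1:1:1:1 hypothesis (Σ ratio = 4, N = 675):
  axial-flowered inflated-pod: 675 × 1/4 = 168.75
  axial-flowered constricted-pod: 675 × 1/4 = 168.75
  terminal-flowered inflated-pod: 675 × 1/4 = 168.75
  terminal-flowered constricted-pod: 675 × 1/4 = 168.75
χ² = Σ (O − E)² / E
  axial-flowered inflated-pod: (222 − 168.75)² / 168.75 = 16.8033
  axial-flowered constricted-pod: (160 − 168.75)² / 168.75 = 0.4537
  terminal-flowered inflated-pod: (183 − 168.75)² / 168.75 = 1.2033
  terminal-flowered constricted-pod: (110 − 168.75)² / 168.75 = 20.4537
χ² = 16.8033 + 0.4537 + 1.2033 + 20.4537 = 38.914
Degrees of freedom = 4 − 1 = 3; critical value at α = 0.05 is 7.815.
Since 38.914 > 7.815, we reject the null hypothesis — the data do not fit the 1:1:1:1 ratio.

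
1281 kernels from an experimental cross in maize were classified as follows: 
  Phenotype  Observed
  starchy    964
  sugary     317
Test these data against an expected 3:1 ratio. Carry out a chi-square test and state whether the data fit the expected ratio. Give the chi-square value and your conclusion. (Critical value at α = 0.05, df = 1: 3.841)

0.044; consistent

Total ratio parts = 4. Expected numbers out of 1281:
  starchy: 1281 × 3/4 = 960.75
  sugary: 1281 × 1/4 = 320.25
χ² = Σ (O − E)² / E
  starchy: (964 − 960.75)² / 960.75 = 0.0110
  sugary: (317 − 320.25)² / 320.25 = 0.0330
χ² = 0.0110 + 0.0330 = 0.044
Degrees of freedom = 2 − 1 = 1; critical value at α = 0.05 is 3.841.
Since 0.044 < 3.841, we fail to reject the null hypothesis — the data are consistent with the 3:1 ratio.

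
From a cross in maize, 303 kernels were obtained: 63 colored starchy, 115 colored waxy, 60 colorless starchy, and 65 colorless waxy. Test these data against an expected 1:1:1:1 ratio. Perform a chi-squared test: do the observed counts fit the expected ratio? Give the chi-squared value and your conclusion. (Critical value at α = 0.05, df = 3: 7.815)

The 1:1:1:1 ratio has 4 parts, so with N = 303 the expected counts are:
  colored starchy: 303 × 1/4 = 75.75
  colored waxy: 303 × 1/4 = 75.75
  colorless starchy: 303 × 1/4 = 75.75
  colorless waxy: 303 × 1/4 = 75.75
χ² = Σ (O − E)² / E
  colored starchy: (63 − 75.75)² / 75.75 = 2.1460
  colored waxy: (115 − 75.75)² / 75.75 = 20.3375
  colorless starchy: (60 − 75.75)² / 75.75 = 3.2748
  colorless waxy: (65 − 75.75)² / 75.75 = 1.5256
χ² = 2.1460 + 20.3375 + 3.2748 + 1.5256 = 27.2839 ≈ 27.284
Degrees of freedom = 4 − 1 = 3; critical value at α = 0.05 is 7.815.
Since 27.284 > 7.815, we reject the null hypothesis — the data do not fit the 1:1:1:1 ratio.

27.284; not consistent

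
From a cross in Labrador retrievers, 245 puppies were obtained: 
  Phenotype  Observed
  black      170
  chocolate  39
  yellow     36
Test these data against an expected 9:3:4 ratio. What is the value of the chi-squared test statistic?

18.975

Total ratio parts = 16. Expected numbers out of 245:
  black: 245 × 9/16 = 137.8125
  chocolate: 245 × 3/16 = 45.9375
  yellow: 245 × 4/16 = 61.25
χ² = Σ (O − E)² / E
  black: (170 − 137.8125)² / 137.8125 = 7.5177
  chocolate: (39 − 45.9375)² / 45.9375 = 1.0477
  yellow: (36 − 61.25)² / 61.25 = 10.4092
χ² = 7.5177 + 1.0477 + 10.4092 = 18.9746 ≈ 18.975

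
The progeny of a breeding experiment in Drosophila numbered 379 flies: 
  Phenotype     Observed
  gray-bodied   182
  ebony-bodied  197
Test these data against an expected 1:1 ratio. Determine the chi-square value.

0.594

Under the 1:1 hypothesis (Σ ratio = 2, N = 379):
  gray-bodied: 379 × 1/2 = 189.5
  ebony-bodied: 379 × 1/2 = 189.5
χ² = Σ (O − E)² / E
  gray-bodied: (182 − 189.5)² / 189.5 = 0.2968
  ebony-bodied: (197 − 189.5)² / 189.5 = 0.2968
χ² = 0.2968 + 0.2968 = 0.5936 ≈ 0.594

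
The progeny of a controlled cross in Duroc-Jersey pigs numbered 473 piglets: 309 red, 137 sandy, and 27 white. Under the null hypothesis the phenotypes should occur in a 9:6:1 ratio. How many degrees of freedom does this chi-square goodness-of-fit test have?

A goodness-of-fit test with 3 phenotype classes has df = 3 − 1 = 2.

2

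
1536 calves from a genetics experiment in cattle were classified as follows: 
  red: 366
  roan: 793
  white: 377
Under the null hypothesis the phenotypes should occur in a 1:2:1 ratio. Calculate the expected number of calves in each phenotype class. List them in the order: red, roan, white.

Under the 1:2:1 hypothesis (Σ ratio = 4, N = 1536):
  red: 1536 × 1/4 = 384
  roan: 1536 × 2/4 = 768
  white: 1536 × 1/4 = 384

384, 768, 384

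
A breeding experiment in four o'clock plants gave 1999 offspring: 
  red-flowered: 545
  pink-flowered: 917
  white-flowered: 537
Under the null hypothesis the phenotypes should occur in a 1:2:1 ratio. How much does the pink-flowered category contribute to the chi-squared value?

6.810

Total ratio parts = 4. Expected numbers out of 1999:
  red-flowered: 1999 × 1/4 = 499.75
  pink-flowered: 1999 × 2/4 = 999.5
  white-flowered: 1999 × 1/4 = 499.75
Contribution of pink-flowered: (917 − 999.5)² / 999.5 = 6.8097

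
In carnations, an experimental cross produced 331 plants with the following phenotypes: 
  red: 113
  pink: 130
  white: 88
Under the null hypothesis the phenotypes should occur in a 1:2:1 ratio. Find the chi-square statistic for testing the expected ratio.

Under the 1:2:1 hypothesis (Σ ratio = 4, N = 331):
  red: 331 × 1/4 = 82.75
  pink: 331 × 2/4 = 165.5
  white: 331 × 1/4 = 82.75
χ² = Σ (O − E)² / E
  red: (113 − 82.75)² / 82.75 = 11.0582
  pink: (130 − 165.5)² / 165.5 = 7.6148
  white: (88 − 82.75)² / 82.75 = 0.3331
χ² = 11.0582 + 7.6148 + 0.3331 = 19.0061 ≈ 19.006

19.006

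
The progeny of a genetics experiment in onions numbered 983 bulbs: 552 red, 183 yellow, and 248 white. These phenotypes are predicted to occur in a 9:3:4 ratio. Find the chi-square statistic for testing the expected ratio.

0.032

Under the 9:3:4 hypothesis (Σ ratio = 16, N = 983):
  red: 983 × 9/16 = 552.9375
  yellow: 983 × 3/16 = 184.3125
  white: 983 × 4/16 = 245.75
χ² = Σ (O − E)² / E
  red: (552 − 552.9375)² / 552.9375 = 0.0016
  yellow: (183 − 184.3125)² / 184.3125 = 0.0093
  white: (248 − 245.75)² / 245.75 = 0.0206
χ² = 0.0016 + 0.0093 + 0.0206 = 0.0315 ≈ 0.032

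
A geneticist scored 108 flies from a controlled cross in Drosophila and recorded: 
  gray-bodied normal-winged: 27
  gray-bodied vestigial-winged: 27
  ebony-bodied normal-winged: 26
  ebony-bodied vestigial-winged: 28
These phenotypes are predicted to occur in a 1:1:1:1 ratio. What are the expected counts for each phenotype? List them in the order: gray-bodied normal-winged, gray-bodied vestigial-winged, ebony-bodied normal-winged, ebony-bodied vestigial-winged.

27, 27, 27, 27

Total ratio parts = 4. Expected numbers out of 108:
  gray-bodied normal-winged: 108 × 1/4 = 27
  gray-bodied vestigial-winged: 108 × 1/4 = 27
  ebony-bodied normal-winged: 108 × 1/4 = 27
  ebony-bodied vestigial-winged: 108 × 1/4 = 27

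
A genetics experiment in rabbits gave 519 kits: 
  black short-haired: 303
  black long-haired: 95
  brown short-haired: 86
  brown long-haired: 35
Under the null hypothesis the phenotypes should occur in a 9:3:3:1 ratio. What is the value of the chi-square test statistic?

1.992

Total ratio parts = 16. Expected numbers out of 519:
  black short-haired: 519 × 9/16 = 291.9375
  black long-haired: 519 × 3/16 = 97.3125
  brown short-haired: 519 × 3/16 = 97.3125
  brown long-haired: 519 × 1/16 = 32.4375
χ² = Σ (O − E)² / E
  black short-haired: (303 − 291.9375)² / 291.9375 = 0.4192
  black long-haired: (95 − 97.3125)² / 97.3125 = 0.0550
  brown short-haired: (86 − 97.3125)² / 97.3125 = 1.3151
  brown long-haired: (35 − 32.4375)² / 32.4375 = 0.2024
χ² = 0.4192 + 0.0550 + 1.3151 + 0.2024 = 1.9917 ≈ 1.992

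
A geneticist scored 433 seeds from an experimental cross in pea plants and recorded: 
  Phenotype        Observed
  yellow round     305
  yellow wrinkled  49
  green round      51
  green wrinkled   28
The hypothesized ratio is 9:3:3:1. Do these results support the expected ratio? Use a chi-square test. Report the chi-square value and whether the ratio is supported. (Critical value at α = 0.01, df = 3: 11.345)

Total ratio parts = 16. Expected numbers out of 433:
  yellow round: 433 × 9/16 = 243.5625
  yellow wrinkled: 433 × 3/16 = 81.1875
  green round: 433 × 3/16 = 81.1875
  green wrinkled: 433 × 1/16 = 27.0625
χ² = Σ (O − E)² / E
  yellow round: (305 − 243.5625)² / 243.5625 = 15.4973
  yellow wrinkled: (49 − 81.1875)² / 81.1875 = 12.7610
  green round: (51 − 81.1875)² / 81.1875 = 11.2245
  green wrinkled: (28 − 27.0625)² / 27.0625 = 0.0325
χ² = 15.4973 + 12.7610 + 11.2245 + 0.0325 = 39.5153 ≈ 39.515
Degrees of freedom = 4 − 1 = 3; critical value at α = 0.01 is 11.345.
Since 39.515 > 11.345, we reject the null hypothesis — the data do not fit the 9:3:3:1 ratio.

39.515; not consistent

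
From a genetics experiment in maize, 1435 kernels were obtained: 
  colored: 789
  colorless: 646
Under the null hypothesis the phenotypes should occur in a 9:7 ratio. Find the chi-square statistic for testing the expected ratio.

Total ratio parts = 16. Expected numbers out of 1435:
  colored: 1435 × 9/16 = 807.1875
  colorless: 1435 × 7/16 = 627.8125
χ² = Σ (O − E)² / E
  colored: (789 − 807.1875)² / 807.1875 = 0.4098
  colorless: (646 − 627.8125)² / 627.8125 = 0.5269
χ² = 0.4098 + 0.5269 = 0.9367 ≈ 0.937

0.937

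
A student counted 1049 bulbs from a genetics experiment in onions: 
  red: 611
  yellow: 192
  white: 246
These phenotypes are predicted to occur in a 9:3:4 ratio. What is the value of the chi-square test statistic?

Expected counts for N = 1049 under a 9:3:4 ratio (total parts = 16):
  red: 1049 × 9/16 = 590.0625
  yellow: 1049 × 3/16 = 196.6875
  white: 1049 × 4/16 = 262.25
χ² = Σ (O − E)² / E
  red: (611 − 590.0625)² / 590.0625 = 0.7429
  yellow: (192 − 196.6875)² / 196.6875 = 0.1117
  white: (246 − 262.25)² / 262.25 = 1.0069
χ² = 0.7429 + 0.1117 + 1.0069 = 1.8615 ≈ 1.862

1.862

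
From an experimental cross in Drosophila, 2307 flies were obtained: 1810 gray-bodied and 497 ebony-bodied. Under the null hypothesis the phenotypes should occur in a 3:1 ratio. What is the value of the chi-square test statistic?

Under the 3:1 hypothesis (Σ ratio = 4, N = 2307):
  gray-bodied: 2307 × 3/4 = 1730.25
  ebony-bodied: 2307 × 1/4 = 576.75
χ² = Σ (O − E)² / E
  gray-bodied: (1810 − 1730.25)² / 1730.25 = 3.6758
  ebony-bodied: (497 − 576.75)² / 576.75 = 11.0274
χ² = 3.6758 + 11.0274 = 14.7032 ≈ 14.703

14.703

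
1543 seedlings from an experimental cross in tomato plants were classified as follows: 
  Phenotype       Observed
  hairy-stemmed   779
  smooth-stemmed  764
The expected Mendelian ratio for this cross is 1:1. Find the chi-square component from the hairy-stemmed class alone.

0.073

Under the 1:1 hypothesis (Σ ratio = 2, N = 1543):
  hairy-stemmed: 1543 × 1/2 = 771.5
  smooth-stemmed: 1543 × 1/2 = 771.5
Contribution of hairy-stemmed: (779 − 771.5)² / 771.5 = 0.0729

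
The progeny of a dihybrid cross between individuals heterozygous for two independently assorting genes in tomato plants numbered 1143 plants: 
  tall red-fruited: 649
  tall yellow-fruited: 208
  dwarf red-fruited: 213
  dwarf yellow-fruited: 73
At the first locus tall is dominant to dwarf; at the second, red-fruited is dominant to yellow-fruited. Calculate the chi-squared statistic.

0.285

A dihybrid F₂ with independent assortment and complete dominance at both loci gives a 9:3:3:1 phenotypic ratio.
Under the 9:3:3:1 hypothesis (Σ ratio = 16, N = 1143):
  tall red-fruited: 1143 × 9/16 = 642.9375
  tall yellow-fruited: 1143 × 3/16 = 214.3125
  dwarf red-fruited: 1143 × 3/16 = 214.3125
  dwarf yellow-fruited: 1143 × 1/16 = 71.4375
χ² = Σ (O − E)² / E
  tall red-fruited: (649 − 642.9375)² / 642.9375 = 0.0572
  tall yellow-fruited: (208 − 214.3125)² / 214.3125 = 0.1859
  dwarf red-fruited: (213 − 214.3125)² / 214.3125 = 0.0080
  dwarf yellow-fruited: (73 − 71.4375)² / 71.4375 = 0.0342
χ² = 0.0572 + 0.1859 + 0.0080 + 0.0342 = 0.2853 ≈ 0.285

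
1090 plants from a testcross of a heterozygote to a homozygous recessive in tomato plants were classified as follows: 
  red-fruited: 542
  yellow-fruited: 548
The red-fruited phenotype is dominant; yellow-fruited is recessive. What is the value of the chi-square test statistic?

A testcross of a heterozygote (Aa × aa) gives a 1:1 phenotypic ratio.
Under the 1:1 hypothesis (Σ ratio = 2, N = 1090):
  red-fruited: 1090 × 1/2 = 545
  yellow-fruited: 1090 × 1/2 = 545
χ² = Σ (O − E)² / E
  red-fruited: (542 − 545)² / 545 = 0.0165
  yellow-fruited: (548 − 545)² / 545 = 0.0165
χ² = 0.0165 + 0.0165 = 0.033

0.033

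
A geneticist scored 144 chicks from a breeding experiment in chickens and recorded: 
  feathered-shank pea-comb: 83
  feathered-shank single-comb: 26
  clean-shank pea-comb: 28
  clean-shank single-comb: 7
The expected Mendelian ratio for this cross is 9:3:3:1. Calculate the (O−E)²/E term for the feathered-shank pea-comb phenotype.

Expected counts for N = 144 under a 9:3:3:1 ratio (total parts = 16):
  feathered-shank pea-comb: 144 × 9/16 = 81
  feathered-shank single-comb: 144 × 3/16 = 27
  clean-shank pea-comb: 144 × 3/16 = 27
  clean-shank single-comb: 144 × 1/16 = 9
Contribution of feathered-shank pea-comb: (83 − 81)² / 81 = 0.0494

0.049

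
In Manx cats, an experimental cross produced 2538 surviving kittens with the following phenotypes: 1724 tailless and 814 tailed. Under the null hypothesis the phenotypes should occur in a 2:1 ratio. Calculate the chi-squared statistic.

Under the 2:1 hypothesis (Σ ratio = 3, N = 2538):
  tailless: 2538 × 2/3 = 1692
  tailed: 2538 × 1/3 = 846
χ² = Σ (O − E)² / E
  tailless: (1724 − 1692)² / 1692 = 0.6052
  tailed: (814 − 846)² / 846 = 1.2104
χ² = 0.6052 + 1.2104 = 1.8156 ≈ 1.816

1.816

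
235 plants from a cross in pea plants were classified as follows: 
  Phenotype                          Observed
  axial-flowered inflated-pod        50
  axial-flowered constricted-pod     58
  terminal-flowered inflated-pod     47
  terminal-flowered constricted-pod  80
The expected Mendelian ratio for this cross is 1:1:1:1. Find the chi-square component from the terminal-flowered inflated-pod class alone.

Under the 1:1:1:1 hypothesis (Σ ratio = 4, N = 235):
  axial-flowered inflated-pod: 235 × 1/4 = 58.75
  axial-flowered constricted-pod: 235 × 1/4 = 58.75
  terminal-flowered inflated-pod: 235 × 1/4 = 58.75
  terminal-flowered constricted-pod: 235 × 1/4 = 58.75
Contribution of terminal-flowered inflated-pod: (47 − 58.75)² / 58.75 = 2.3500

2.350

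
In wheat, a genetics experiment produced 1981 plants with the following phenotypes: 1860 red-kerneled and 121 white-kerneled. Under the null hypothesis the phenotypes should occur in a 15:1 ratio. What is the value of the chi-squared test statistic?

The 15:1 ratio has 16 parts, so with N = 1981 the expected counts are:
  red-kerneled: 1981 × 15/16 = 1857.1875
  white-kerneled: 1981 × 1/16 = 123.8125
χ² = Σ (O − E)² / E
  red-kerneled: (1860 − 1857.1875)² / 1857.1875 = 0.0043
  white-kerneled: (121 − 123.8125)² / 123.8125 = 0.0639
χ² = 0.0043 + 0.0639 = 0.0682 ≈ 0.068

0.068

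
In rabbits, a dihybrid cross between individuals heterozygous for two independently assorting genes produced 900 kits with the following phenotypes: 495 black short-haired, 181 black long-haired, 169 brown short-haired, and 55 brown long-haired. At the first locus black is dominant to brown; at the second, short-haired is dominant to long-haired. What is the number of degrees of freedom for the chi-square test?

A dihybrid F₂ with independent assortment and complete dominance at both loci gives a 9:3:3:1 phenotypic ratio.
A goodness-of-fit test with 4 phenotype classes has df = 4 − 1 = 3.

3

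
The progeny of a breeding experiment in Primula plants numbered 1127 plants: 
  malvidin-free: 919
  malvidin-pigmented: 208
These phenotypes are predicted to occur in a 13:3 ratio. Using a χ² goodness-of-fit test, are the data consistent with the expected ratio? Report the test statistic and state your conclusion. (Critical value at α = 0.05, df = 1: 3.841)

0.064; consistent

The 13:3 ratio has 16 parts, so with N = 1127 the expected counts are:
  malvidin-free: 1127 × 13/16 = 915.6875
  malvidin-pigmented: 1127 × 3/16 = 211.3125
χ² = Σ (O − E)² / E
  malvidin-free: (919 − 915.6875)² / 915.6875 = 0.0120
  malvidin-pigmented: (208 − 211.3125)² / 211.3125 = 0.0519
χ² = 0.0120 + 0.0519 = 0.0639 ≈ 0.064
Degrees of freedom = 2 − 1 = 1; critical value at α = 0.05 is 3.841.
Since 0.064 < 3.841, we fail to reject the null hypothesis — the data are consistent with the 13:3 ratio.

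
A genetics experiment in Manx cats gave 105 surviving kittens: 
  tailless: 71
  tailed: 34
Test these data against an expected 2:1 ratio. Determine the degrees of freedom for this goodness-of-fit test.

A goodness-of-fit test with 2 phenotype classes has df = 2 − 1 = 1.

1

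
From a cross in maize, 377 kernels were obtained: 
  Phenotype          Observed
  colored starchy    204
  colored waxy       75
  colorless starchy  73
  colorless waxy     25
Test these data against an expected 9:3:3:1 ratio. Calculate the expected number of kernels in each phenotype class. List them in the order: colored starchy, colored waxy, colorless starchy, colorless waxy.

Total ratio parts = 16. Expected numbers out of 377:
  colored starchy: 377 × 9/16 = 212.0625
  colored waxy: 377 × 3/16 = 70.6875
  colorless starchy: 377 × 3/16 = 70.6875
  colorless waxy: 377 × 1/16 = 23.5625

212.0625, 70.6875, 70.6875, 23.5625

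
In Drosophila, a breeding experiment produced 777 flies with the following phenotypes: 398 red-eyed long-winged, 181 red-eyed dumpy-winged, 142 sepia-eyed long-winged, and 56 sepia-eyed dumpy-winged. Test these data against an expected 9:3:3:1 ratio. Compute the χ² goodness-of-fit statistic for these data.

Expected counts for N = 777 under a 9:3:3:1 ratio (total parts = 16):
  red-eyed long-winged: 777 × 9/16 = 437.0625
  red-eyed dumpy-winged: 777 × 3/16 = 145.6875
  sepia-eyed long-winged: 777 × 3/16 = 145.6875
  sepia-eyed dumpy-winged: 777 × 1/16 = 48.5625
χ² = Σ (O − E)² / E
  red-eyed long-winged: (398 − 437.0625)² / 437.0625 = 3.4912
  red-eyed dumpy-winged: (181 − 145.6875)² / 145.6875 = 8.5592
  sepia-eyed long-winged: (142 − 145.6875)² / 145.6875 = 0.0933
  sepia-eyed dumpy-winged: (56 − 48.5625)² / 48.5625 = 1.1391
χ² = 3.4912 + 8.5592 + 0.0933 + 1.1391 = 13.2828 ≈ 13.283

13.283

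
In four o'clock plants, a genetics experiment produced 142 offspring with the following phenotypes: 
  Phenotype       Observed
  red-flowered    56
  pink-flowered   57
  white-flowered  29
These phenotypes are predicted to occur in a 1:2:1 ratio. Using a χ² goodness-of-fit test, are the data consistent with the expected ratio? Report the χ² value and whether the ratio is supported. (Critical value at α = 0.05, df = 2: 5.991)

Expected counts for N = 142 under a 1:2:1 ratio (total parts = 4):
  red-flowered: 142 × 1/4 = 35.5
  pink-flowered: 142 × 2/4 = 71
  white-flowered: 142 × 1/4 = 35.5
χ² = Σ (O − E)² / E
  red-flowered: (56 − 35.5)² / 35.5 = 11.8380
  pink-flowered: (57 − 71)² / 71 = 2.7606
  white-flowered: (29 − 35.5)² / 35.5 = 1.1901
χ² = 11.8380 + 2.7606 + 1.1901 = 15.7887 ≈ 15.789
Degrees of freedom = 3 − 1 = 2; critical value at α = 0.05 is 5.991.
Since 15.789 > 5.991, we reject the null hypothesis — the data do not fit the 1:2:1 ratio.

15.789; not consistent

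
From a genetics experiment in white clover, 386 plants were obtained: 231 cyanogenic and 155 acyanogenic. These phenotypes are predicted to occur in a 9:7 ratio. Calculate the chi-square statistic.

2.027

Total ratio parts = 16. Expected numbers out of 386:
  cyanogenic: 386 × 9/16 = 217.125
  acyanogenic: 386 × 7/16 = 168.875
χ² = Σ (O − E)² / E
  cyanogenic: (231 − 217.125)² / 217.125 = 0.8867
  acyanogenic: (155 − 168.875)² / 168.875 = 1.1400
χ² = 0.8867 + 1.1400 = 2.0267 ≈ 2.027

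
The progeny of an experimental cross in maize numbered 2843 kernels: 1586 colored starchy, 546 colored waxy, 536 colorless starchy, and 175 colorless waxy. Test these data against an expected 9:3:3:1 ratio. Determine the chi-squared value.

0.480

Under the 9:3:3:1 hypothesis (Σ ratio = 16, N = 2843):
  colored starchy: 2843 × 9/16 = 1599.1875
  colored waxy: 2843 × 3/16 = 533.0625
  colorless starchy: 2843 × 3/16 = 533.0625
  colorless waxy: 2843 × 1/16 = 177.6875
χ² = Σ (O − E)² / E
  colored starchy: (1586 − 1599.1875)² / 1599.1875 = 0.1087
  colored waxy: (546 − 533.0625)² / 533.0625 = 0.3140
  colorless starchy: (536 − 533.0625)² / 533.0625 = 0.0162
  colorless waxy: (175 − 177.6875)² / 177.6875 = 0.0406
χ² = 0.1087 + 0.3140 + 0.0162 + 0.0406 = 0.4795 ≈ 0.480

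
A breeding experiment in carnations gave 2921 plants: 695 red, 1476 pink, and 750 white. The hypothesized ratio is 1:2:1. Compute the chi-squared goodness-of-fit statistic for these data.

2.400

The 1:2:1 ratio has 4 parts, so with N = 2921 the expected counts are:
  red: 2921 × 1/4 = 730.25
  pink: 2921 × 2/4 = 1460.5
  white: 2921 × 1/4 = 730.25
χ² = Σ (O − E)² / E
  red: (695 − 730.25)² / 730.25 = 1.7016
  pink: (1476 − 1460.5)² / 1460.5 = 0.1645
  white: (750 − 730.25)² / 730.25 = 0.5341
χ² = 1.7016 + 0.1645 + 0.5341 = 2.4002 ≈ 2.400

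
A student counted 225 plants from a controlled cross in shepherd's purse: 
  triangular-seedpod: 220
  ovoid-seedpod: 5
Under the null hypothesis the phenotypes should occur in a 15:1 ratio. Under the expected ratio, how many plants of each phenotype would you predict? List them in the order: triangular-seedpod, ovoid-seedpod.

Expected counts for N = 225 under a 15:1 ratio (total parts = 16):
  triangular-seedpod: 225 × 15/16 = 210.9375
  ovoid-seedpod: 225 × 1/16 = 14.0625

210.9375, 14.0625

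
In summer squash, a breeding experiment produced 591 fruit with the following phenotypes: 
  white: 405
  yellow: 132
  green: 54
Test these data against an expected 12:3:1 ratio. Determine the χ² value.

15.234

Total ratio parts = 16. Expected numbers out of 591:
  white: 591 × 12/16 = 443.25
  yellow: 591 × 3/16 = 110.8125
  green: 591 × 1/16 = 36.9375
χ² = Σ (O − E)² / E
  white: (405 − 443.25)² / 443.25 = 3.3008
  yellow: (132 − 110.8125)² / 110.8125 = 4.0511
  green: (54 − 36.9375)² / 36.9375 = 7.8817
χ² = 3.3008 + 4.0511 + 7.8817 = 15.2336 ≈ 15.234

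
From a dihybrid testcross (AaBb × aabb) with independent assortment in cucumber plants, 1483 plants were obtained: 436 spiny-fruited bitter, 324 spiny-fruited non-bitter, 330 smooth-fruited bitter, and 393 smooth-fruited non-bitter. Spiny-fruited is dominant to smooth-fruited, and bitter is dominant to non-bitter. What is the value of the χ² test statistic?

A dihybrid testcross with independent assortment gives a 1:1:1:1 ratio.
Under the 1:1:1:1 hypothesis (Σ ratio = 4, N = 1483):
  spiny-fruited bitter: 1483 × 1/4 = 370.75
  spiny-fruited non-bitter: 1483 × 1/4 = 370.75
  smooth-fruited bitter: 1483 × 1/4 = 370.75
  smooth-fruited non-bitter: 1483 × 1/4 = 370.75
χ² = Σ (O − E)² / E
  spiny-fruited bitter: (436 − 370.75)² / 370.75 = 11.4836
  spiny-fruited non-bitter: (324 − 370.75)² / 370.75 = 5.8950
  smooth-fruited bitter: (330 − 370.75)² / 370.75 = 4.4789
  smooth-fruited non-bitter: (393 − 370.75)² / 370.75 = 1.3353
χ² = 11.4836 + 5.8950 + 4.4789 + 1.3353 = 23.1928 ≈ 23.193

23.193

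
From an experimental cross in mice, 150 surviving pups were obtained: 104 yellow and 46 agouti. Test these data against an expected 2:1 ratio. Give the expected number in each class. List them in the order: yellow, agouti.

100, 50

Expected counts for N = 150 under a 2:1 ratio (total parts = 3):
  yellow: 150 × 2/3 = 100
  agouti: 150 × 1/3 = 50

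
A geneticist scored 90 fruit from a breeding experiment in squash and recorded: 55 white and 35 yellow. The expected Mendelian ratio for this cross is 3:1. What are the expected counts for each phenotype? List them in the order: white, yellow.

Under the 3:1 hypothesis (Σ ratio = 4, N = 90):
  white: 90 × 3/4 = 67.5
  yellow: 90 × 1/4 = 22.5

67.5, 22.5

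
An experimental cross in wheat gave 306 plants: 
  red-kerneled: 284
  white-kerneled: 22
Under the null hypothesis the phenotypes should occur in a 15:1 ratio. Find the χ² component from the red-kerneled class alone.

Under the 15:1 hypothesis (Σ ratio = 16, N = 306):
  red-kerneled: 306 × 15/16 = 286.875
  white-kerneled: 306 × 1/16 = 19.125
Contribution of red-kerneled: (284 − 286.875)² / 286.875 = 0.0288

0.029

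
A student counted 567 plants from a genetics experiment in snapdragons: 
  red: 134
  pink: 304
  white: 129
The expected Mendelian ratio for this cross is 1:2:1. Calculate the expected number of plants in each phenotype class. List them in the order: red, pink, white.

141.75, 283.5, 141.75

The 1:2:1 ratio has 4 parts, so with N = 567 the expected counts are:
  red: 567 × 1/4 = 141.75
  pink: 567 × 2/4 = 283.5
  white: 567 × 1/4 = 141.75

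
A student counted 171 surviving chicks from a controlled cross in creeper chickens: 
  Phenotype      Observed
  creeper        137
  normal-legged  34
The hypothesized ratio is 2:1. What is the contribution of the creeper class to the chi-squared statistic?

Total ratio parts = 3. Expected numbers out of 171:
  creeper: 171 × 2/3 = 114
  normal-legged: 171 × 1/3 = 57
Contribution of creeper: (137 − 114)² / 114 = 4.6404

4.640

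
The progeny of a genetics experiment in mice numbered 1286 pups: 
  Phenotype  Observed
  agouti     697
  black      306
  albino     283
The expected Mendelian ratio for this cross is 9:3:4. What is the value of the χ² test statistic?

Under the 9:3:4 hypothesis (Σ ratio = 16, N = 1286):
  agouti: 1286 × 9/16 = 723.375
  black: 1286 × 3/16 = 241.125
  albino: 1286 × 4/16 = 321.5
χ² = Σ (O − E)² / E
  agouti: (697 − 723.375)² / 723.375 = 0.9617
  black: (306 − 241.125)² / 241.125 = 17.4547
  albino: (283 − 321.5)² / 321.5 = 4.6104
χ² = 0.9617 + 17.4547 + 4.6104 = 23.0268 ≈ 23.027

23.027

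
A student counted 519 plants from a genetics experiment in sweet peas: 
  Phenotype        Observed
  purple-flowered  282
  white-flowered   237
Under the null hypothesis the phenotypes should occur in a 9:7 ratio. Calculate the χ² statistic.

The 9:7 ratio has 16 parts, so with N = 519 the expected counts are:
  purple-flowered: 519 × 9/16 = 291.9375
  white-flowered: 519 × 7/16 = 227.0625
χ² = Σ (O − E)² / E
  purple-flowered: (282 − 291.9375)² / 291.9375 = 0.3383
  white-flowered: (237 − 227.0625)² / 227.0625 = 0.4349
χ² = 0.3383 + 0.4349 = 0.7732 ≈ 0.773

0.773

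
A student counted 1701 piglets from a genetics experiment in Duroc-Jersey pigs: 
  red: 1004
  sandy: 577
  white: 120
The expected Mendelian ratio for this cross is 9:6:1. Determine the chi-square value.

9.899

The 9:6:1 ratio has 16 parts, so with N = 1701 the expected counts are:
  red: 1701 × 9/16 = 956.8125
  sandy: 1701 × 6/16 = 637.875
  white: 1701 × 1/16 = 106.3125
χ² = Σ (O − E)² / E
  red: (1004 − 956.8125)² / 956.8125 = 2.3272
  sandy: (577 − 637.875)² / 637.875 = 5.8095
  white: (120 − 106.3125)² / 106.3125 = 1.7622
χ² = 2.3272 + 5.8095 + 1.7622 = 9.8989 ≈ 9.899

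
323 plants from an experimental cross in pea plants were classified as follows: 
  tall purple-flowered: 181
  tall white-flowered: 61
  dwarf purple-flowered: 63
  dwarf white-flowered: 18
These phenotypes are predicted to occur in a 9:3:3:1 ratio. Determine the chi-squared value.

Total ratio parts = 16. Expected numbers out of 323:
  tall purple-flowered: 323 × 9/16 = 181.6875
  tall white-flowered: 323 × 3/16 = 60.5625
  dwarf purple-flowered: 323 × 3/16 = 60.5625
  dwarf white-flowered: 323 × 1/16 = 20.1875
χ² = Σ (O − E)² / E
  tall purple-flowered: (181 − 181.6875)² / 181.6875 = 0.0026
  tall white-flowered: (61 − 60.5625)² / 60.5625 = 0.0032
  dwarf purple-flowered: (63 − 60.5625)² / 60.5625 = 0.0981
  dwarf white-flowered: (18 − 20.1875)² / 20.1875 = 0.2370
χ² = 0.0026 + 0.0032 + 0.0981 + 0.2370 = 0.3409 ≈ 0.341

0.341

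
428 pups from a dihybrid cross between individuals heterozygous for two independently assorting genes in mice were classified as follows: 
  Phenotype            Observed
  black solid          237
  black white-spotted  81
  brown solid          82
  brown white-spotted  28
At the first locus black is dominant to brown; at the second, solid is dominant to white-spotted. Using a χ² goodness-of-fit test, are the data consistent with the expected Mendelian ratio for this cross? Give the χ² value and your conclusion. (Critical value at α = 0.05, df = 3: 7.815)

A dihybrid F₂ with independent assortment and complete dominance at both loci gives a 9:3:3:1 phenotypic ratio.
Under the 9:3:3:1 hypothesis (Σ ratio = 16, N = 428):
  black solid: 428 × 9/16 = 240.75
  black white-spotted: 428 × 3/16 = 80.25
  brown solid: 428 × 3/16 = 80.25
  brown white-spotted: 428 × 1/16 = 26.75
χ² = Σ (O − E)² / E
  black solid: (237 − 240.75)² / 240.75 = 0.0584
  black white-spotted: (81 − 80.25)² / 80.25 = 0.0070
  brown solid: (82 − 80.25)² / 80.25 = 0.0382
  brown white-spotted: (28 − 26.75)² / 26.75 = 0.0584
χ² = 0.0584 + 0.0070 + 0.0382 + 0.0584 = 0.162
Degrees of freedom = 4 − 1 = 3; critical value at α = 0.05 is 7.815.
Since 0.162 < 7.815, we fail to reject the null hypothesis — the data are consistent with the 9:3:3:1 ratio.

0.162; consistent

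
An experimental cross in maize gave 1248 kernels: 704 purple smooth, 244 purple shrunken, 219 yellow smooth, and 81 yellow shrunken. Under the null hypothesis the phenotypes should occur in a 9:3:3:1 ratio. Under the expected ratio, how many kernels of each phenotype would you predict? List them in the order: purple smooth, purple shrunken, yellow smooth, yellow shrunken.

702, 234, 234, 78

Expected counts for N = 1248 under a 9:3:3:1 ratio (total parts = 16):
  purple smooth: 1248 × 9/16 = 702
  purple shrunken: 1248 × 3/16 = 234
  yellow smooth: 1248 × 3/16 = 234
  yellow shrunken: 1248 × 1/16 = 78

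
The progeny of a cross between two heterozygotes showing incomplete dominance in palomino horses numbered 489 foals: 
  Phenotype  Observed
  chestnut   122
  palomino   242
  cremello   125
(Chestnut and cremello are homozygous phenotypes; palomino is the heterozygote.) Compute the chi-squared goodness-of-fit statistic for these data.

With incomplete dominance, a heterozygote × heterozygote cross gives a 1:2:1 phenotypic ratio.
Total ratio parts = 4. Expected numbers out of 489:
  chestnut: 489 × 1/4 = 122.25
  palomino: 489 × 2/4 = 244.5
  cremello: 489 × 1/4 = 122.25
χ² = Σ (O − E)² / E
  chestnut: (122 − 122.25)² / 122.25 = 0.0005
  palomino: (242 − 244.5)² / 244.5 = 0.0256
  cremello: (125 − 122.25)² / 122.25 = 0.0619
χ² = 0.0005 + 0.0256 + 0.0619 = 0.088

0.088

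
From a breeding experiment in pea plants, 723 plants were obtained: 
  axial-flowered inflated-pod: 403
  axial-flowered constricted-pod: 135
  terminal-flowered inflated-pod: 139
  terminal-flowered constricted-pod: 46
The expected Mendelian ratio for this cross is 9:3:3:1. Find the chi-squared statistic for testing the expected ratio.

0.138

Under the 9:3:3:1 hypothesis (Σ ratio = 16, N = 723):
  axial-flowered inflated-pod: 723 × 9/16 = 406.6875
  axial-flowered constricted-pod: 723 × 3/16 = 135.5625
  terminal-flowered inflated-pod: 723 × 3/16 = 135.5625
  terminal-flowered constricted-pod: 723 × 1/16 = 45.1875
χ² = Σ (O − E)² / E
  axial-flowered inflated-pod: (403 − 406.6875)² / 406.6875 = 0.0334
  axial-flowered constricted-pod: (135 − 135.5625)² / 135.5625 = 0.0023
  terminal-flowered inflated-pod: (139 − 135.5625)² / 135.5625 = 0.0872
  terminal-flowered constricted-pod: (46 − 45.1875)² / 45.1875 = 0.0146
χ² = 0.0334 + 0.0023 + 0.0872 + 0.0146 = 0.1375 ≈ 0.138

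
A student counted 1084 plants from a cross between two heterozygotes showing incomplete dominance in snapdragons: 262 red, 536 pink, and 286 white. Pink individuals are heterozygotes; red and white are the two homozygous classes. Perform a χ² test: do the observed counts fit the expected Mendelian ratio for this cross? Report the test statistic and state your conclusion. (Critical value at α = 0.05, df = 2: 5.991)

1.196; consistent

With incomplete dominance, a heterozygote × heterozygote cross gives a 1:2:1 phenotypic ratio.
The 1:2:1 ratio has 4 parts, so with N = 1084 the expected counts are:
  red: 1084 × 1/4 = 271
  pink: 1084 × 2/4 = 542
  white: 1084 × 1/4 = 271
χ² = Σ (O − E)² / E
  red: (262 − 271)² / 271 = 0.2989
  pink: (536 − 542)² / 542 = 0.0664
  white: (286 − 271)² / 271 = 0.8303
χ² = 0.2989 + 0.0664 + 0.8303 = 1.1956 ≈ 1.196
Degrees of freedom = 3 − 1 = 2; critical value at α = 0.05 is 5.991.
Since 1.196 < 5.991, we fail to reject the null hypothesis — the data are consistent with the 1:2:1 ratio.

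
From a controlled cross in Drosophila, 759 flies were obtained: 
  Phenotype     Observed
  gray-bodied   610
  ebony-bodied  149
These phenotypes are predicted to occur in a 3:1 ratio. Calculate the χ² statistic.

11.668

Total ratio parts = 4. Expected numbers out of 759:
  gray-bodied: 759 × 3/4 = 569.25
  ebony-bodied: 759 × 1/4 = 189.75
χ² = Σ (O − E)² / E
  gray-bodied: (610 − 569.25)² / 569.25 = 2.9171
  ebony-bodied: (149 − 189.75)² / 189.75 = 8.7513
χ² = 2.9171 + 8.7513 = 11.6684 ≈ 11.668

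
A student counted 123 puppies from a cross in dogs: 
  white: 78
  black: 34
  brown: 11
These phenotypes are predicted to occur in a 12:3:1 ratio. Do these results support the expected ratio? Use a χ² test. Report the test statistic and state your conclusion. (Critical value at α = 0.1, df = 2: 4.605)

8.816; not consistent

Expected counts for N = 123 under a 12:3:1 ratio (total parts = 16):
  white: 123 × 12/16 = 92.25
  black: 123 × 3/16 = 23.0625
  brown: 123 × 1/16 = 7.6875
χ² = Σ (O − E)² / E
  white: (78 − 92.25)² / 92.25 = 2.2012
  black: (34 − 23.0625)² / 23.0625 = 5.1872
  brown: (11 − 7.6875)² / 7.6875 = 1.4273
χ² = 2.2012 + 5.1872 + 1.4273 = 8.8157 ≈ 8.816
Degrees of freedom = 3 − 1 = 2; critical value at α = 0.1 is 4.605.
Since 8.816 > 4.605, we reject the null hypothesis — the data do not fit the 12:3:1 ratio.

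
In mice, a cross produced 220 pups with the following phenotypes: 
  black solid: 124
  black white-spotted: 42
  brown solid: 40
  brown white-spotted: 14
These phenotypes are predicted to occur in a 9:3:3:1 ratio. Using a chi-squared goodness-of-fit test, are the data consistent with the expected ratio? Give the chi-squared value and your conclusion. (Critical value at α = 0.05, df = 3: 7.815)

Total ratio parts = 16. Expected numbers out of 220:
  black solid: 220 × 9/16 = 123.75
  black white-spotted: 220 × 3/16 = 41.25
  brown solid: 220 × 3/16 = 41.25
  brown white-spotted: 220 × 1/16 = 13.75
χ² = Σ (O − E)² / E
  black solid: (124 − 123.75)² / 123.75 = 0.0005
  black white-spotted: (42 − 41.25)² / 41.25 = 0.0136
  brown solid: (40 − 41.25)² / 41.25 = 0.0379
  brown white-spotted: (14 − 13.75)² / 13.75 = 0.0045
χ² = 0.0005 + 0.0136 + 0.0379 + 0.0045 = 0.0565 ≈ 0.057
Degrees of freedom = 4 − 1 = 3; critical value at α = 0.05 is 7.815.
Since 0.057 < 7.815, we fail to reject the null hypothesis — the data are consistent with the 9:3:3:1 ratio.

0.057; consistent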